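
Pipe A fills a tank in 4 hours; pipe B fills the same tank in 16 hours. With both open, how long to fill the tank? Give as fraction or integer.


Rate of A = 1/4 job per hour
Rate of B = 1/16 job per hour
Combined rate = 1/4 + 1/16
Find common denominator: (16 + 4)/(4*16) = 20/64
Combined rate = 5/16 job per hour
Time together = 1 / (5/16) = 16/5 hours

16/5


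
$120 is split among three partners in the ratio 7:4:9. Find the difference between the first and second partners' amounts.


Total parts = 7 + 4 + 9 = 20
Value per part = 120 / 20 = 6
Shares: 7*6=42, 4*6=24, 9*6=54
First share = 42, second share = 24
Difference = |42 - 24| = 18

18


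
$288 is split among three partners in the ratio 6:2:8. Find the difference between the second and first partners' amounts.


Total parts = 6 + 2 + 8 = 16
Value per part = 288 / 16 = 18
Shares: 6*18=108, 2*18=36, 8*18=144
Second share = 36, first share = 108
Difference = |36 - 108| = 72

72


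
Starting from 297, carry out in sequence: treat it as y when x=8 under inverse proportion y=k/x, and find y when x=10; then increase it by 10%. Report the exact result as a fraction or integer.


Start with 297.
Step 1: Inverse prop: k = (297)*8; new y = k/10 = 297*8/10 = 1188/5
Step 2: Increase by 10%: 1188/5 * 110/100 = 6534/25
Final result = 6534/25

6534/25


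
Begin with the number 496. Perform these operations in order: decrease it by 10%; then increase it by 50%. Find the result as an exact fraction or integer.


Start with 496.
Step 1: Decrease by 10%: 496 * 90/100 = 2232/5
Step 2: Increase by 50%: 2232/5 * 150/100 = 3348/5
Final result = 3348/5

3348/5


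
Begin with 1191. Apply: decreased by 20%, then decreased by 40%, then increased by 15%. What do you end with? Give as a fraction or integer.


Start: 1191
Step 1: decrease by 20% => multiply by 80/100
  1191 * 80/100 = 4764/5
Step 2: decrease by 40% => multiply by 60/100
  4764/5 * 60/100 = 14292/25
Step 3: increase by 15% => multiply by 115/100
  14292/25 * 115/100 = 82179/125
Final value = 82179/125

82179/125


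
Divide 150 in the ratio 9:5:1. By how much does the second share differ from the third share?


Total parts = 9 + 5 + 1 = 15
Value per part = 150 / 15 = 10
Shares: 9*10=90, 5*10=50, 1*10=10
Second share = 50, third share = 10
Difference = |50 - 10| = 40

40


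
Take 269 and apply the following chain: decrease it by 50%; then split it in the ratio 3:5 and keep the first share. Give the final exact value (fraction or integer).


Start with 269.
Step 1: Decrease by 50%: 269 * 50/100 = 269/2
Step 2: Split 3:5, first share = 269/2 * 3/8 = 807/16
Final result = 807/16

807/16


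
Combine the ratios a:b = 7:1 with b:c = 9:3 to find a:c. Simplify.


Given a:b = 7:1 and b:c = 9:3
Make b consistent. Multiply first ratio by 9: a:b = 63:9
Multiply second ratio by 1: b:c = 9:3
Now b = 9 in both, so a:b:c = 63:9:3
Therefore a:c = 63:3
Simplify by GCD: a:c = 21:1

21:1


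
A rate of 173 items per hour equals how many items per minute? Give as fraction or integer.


Converting from per hour to per minute
Rate = 173 items per hour
Divide by 60: 173/60
= 173/60 items per minute

173/60


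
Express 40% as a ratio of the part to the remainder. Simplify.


Part = 40%, Remainder = 60%
Ratio = 40:60
GCD(40, 60) = 20
Simplify: 2:3 = 2:3

2:3


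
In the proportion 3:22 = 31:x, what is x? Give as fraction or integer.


Setting up: 3/22 = 31/x
Cross multiply: 3 * x = 22 * 31
3x = 682
x = 682/3
x = 682/3

682/3


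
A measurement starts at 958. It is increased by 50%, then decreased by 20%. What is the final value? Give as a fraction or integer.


Start: 958
Step 1: increase by 50% => multiply by 150/100
  958 * 150/100 = 1437
Step 2: decrease by 20% => multiply by 80/100
  1437 * 80/100 = 5748/5
Final value = 5748/5

5748/5


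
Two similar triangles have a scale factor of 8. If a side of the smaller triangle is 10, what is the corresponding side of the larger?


Similar triangles have proportional sides
Scale factor = 8
Smaller side = 10
Corresponding larger side = 10 * 8
= 80

80


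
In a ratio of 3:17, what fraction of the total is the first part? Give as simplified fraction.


Total parts = 3 + 17 = 20
First part fraction = 3/20
Simplify: 3/20 = 3/20

3/20


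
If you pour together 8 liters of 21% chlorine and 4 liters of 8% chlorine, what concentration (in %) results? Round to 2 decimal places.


Solute in mixture 1 = 21% of 8 L = 8*21/100 = 42/25 L
Solute in mixture 2 = 8% of 4 L = 4*8/100 = 8/25 L
Total solute = 42/25 + 8/25 = 2 L
Total volume = 8 + 4 = 12 L
Final concentration = 2/12 * 100 = 16.67%

16.67


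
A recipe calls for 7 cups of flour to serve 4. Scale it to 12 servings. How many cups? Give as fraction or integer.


Original: 7 cups for 4 servings
Target servings = 12
Scaling factor = 12/4
New amount = 7 * 12/4
= 84/4
= 21 cups

21


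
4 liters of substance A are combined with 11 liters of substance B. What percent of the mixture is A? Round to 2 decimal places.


Volume of A = 4 L
Volume of B = 11 L
Total volume = 4 + 11 = 15 L
Percentage of A = (4/15) * 100
= 26.67%

26.67


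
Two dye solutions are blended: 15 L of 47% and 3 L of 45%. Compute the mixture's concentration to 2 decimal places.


Solute in mixture 1 = 47% of 15 L = 15*47/100 = 141/20 L
Solute in mixture 2 = 45% of 3 L = 3*45/100 = 27/20 L
Total solute = 141/20 + 27/20 = 42/5 L
Total volume = 15 + 3 = 18 L
Final concentration = 42/5/18 * 100 = 46.67%

46.67


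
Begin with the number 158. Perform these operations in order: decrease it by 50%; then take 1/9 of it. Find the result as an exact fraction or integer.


Start with 158.
Step 1: Decrease by 50%: 158 * 50/100 = 79
Step 2: Take 1/9: 79 * 1/9 = 79/9
Final result = 79/9

79/9


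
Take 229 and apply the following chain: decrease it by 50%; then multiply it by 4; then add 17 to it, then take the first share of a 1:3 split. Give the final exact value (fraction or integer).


Start with 229.
Step 1: Decrease by 50%: 229 * 50/100 = 229/2
Step 2: Multiply by 4: 229/2 * 4 = 458
Step 3: Add 17: 458+17=475; split 1:3 first = 475*1/4 = 475/4
Final result = 475/4

475/4


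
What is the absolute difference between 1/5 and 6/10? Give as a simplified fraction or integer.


Simplify: 1/5 = 1/5 and 6/10 = 3/5
Find common denominator: LCD = 5
Convert: 1/5 and 3/5
Difference = |1 - 3|/5 = 2/5
Simplified = 2/5

2/5


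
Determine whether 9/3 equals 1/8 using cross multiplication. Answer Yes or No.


Cross multiply to check 9/3 = 1/8
Left cross product: 9 * 8 = 72
Right cross product: 3 * 1 = 3
72 != 3
Not equal, so proportions differ => No

No


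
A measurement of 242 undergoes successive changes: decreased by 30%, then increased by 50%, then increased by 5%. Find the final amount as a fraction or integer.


Start: 242
Step 1: decrease by 30% => multiply by 70/100
  242 * 70/100 = 847/5
Step 2: increase by 50% => multiply by 150/100
  847/5 * 150/100 = 2541/10
Step 3: increase by 5% => multiply by 105/100
  2541/10 * 105/100 = 53361/200
Final value = 53361/200

53361/200


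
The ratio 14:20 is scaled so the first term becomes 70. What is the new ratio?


Original ratio: 14:20
First term target: 70
Scale factor = 70 / 14 = 5
Multiply second term: 20 * 5 = 100
Equivalent ratio = 70:100

70:100


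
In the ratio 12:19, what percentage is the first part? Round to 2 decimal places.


Total parts = 12 + 19 = 31
First part fraction = 12/31
Percentage = (12/31) * 100
= 0.387097 * 100
= 38.71%

38.71


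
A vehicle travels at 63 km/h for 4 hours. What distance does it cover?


Using distance = speed * time
Speed = 63 km/h
Time = 4 hours
Distance = 63 * 4
= 252 km

252


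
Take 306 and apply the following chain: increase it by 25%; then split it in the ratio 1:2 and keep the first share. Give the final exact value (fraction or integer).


Start with 306.
Step 1: Increase by 25%: 306 * 125/100 = 765/2
Step 2: Split 1:2, first share = 765/2 * 1/3 = 255/2
Final result = 255/2

255/2


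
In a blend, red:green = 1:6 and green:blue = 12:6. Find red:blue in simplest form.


Given a:b = 1:6 and b:c = 12:6
Make b consistent. Multiply first ratio by 12: a:b = 12:72
Multiply second ratio by 6: b:c = 72:36
Now b = 72 in both, so a:b:c = 12:72:36
Therefore a:c = 12:36
Simplify by GCD: a:c = 1:3

1:3


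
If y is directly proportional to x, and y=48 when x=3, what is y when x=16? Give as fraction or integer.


Direct proportion: y = kx
Find k: k = 48/3 = 16
Compute y at x=16: y = 16 * 16
y = 256

256


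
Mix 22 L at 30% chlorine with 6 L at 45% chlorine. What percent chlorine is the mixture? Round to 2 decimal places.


Solute in mixture 1 = 30% of 22 L = 22*30/100 = 33/5 L
Solute in mixture 2 = 45% of 6 L = 6*45/100 = 27/10 L
Total solute = 33/5 + 27/10 = 93/10 L
Total volume = 22 + 6 = 28 L
Final concentration = 93/10/28 * 100 = 33.21%

33.21


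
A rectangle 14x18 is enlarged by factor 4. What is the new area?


Original dimensions: 14 x 18
Enlargement factor = 4
New width = 14 * 4 = 56
New height = 18 * 4 = 72
New area = 56 * 72 = 4032

4032


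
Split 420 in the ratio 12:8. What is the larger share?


Total parts = 12 + 8 = 20
Value per part = 420 / 20 = 21
First share = 12 * 21 = 252
Second share = 8 * 21 = 168
Larger share = 252

252


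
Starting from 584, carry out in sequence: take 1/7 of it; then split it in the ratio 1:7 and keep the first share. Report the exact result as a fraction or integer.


Start with 584.
Step 1: Take 1/7: 584 * 1/7 = 584/7
Step 2: Split 1:7, first share = 584/7 * 1/8 = 73/7
Final result = 73/7

73/7


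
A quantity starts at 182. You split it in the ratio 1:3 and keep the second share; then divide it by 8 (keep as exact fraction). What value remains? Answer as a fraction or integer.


Start with 182.
Step 1: Split 1:3, second share = 182 * 3/4 = 273/2
Step 2: Divide by 8: 273/2 / 8 = 273/16
Final result = 273/16

273/16


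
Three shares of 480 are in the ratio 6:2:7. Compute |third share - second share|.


Total parts = 6 + 2 + 7 = 15
Value per part = 480 / 15 = 32
Shares: 6*32=192, 2*32=64, 7*32=224
Third share = 224, second share = 64
Difference = |224 - 64| = 160

160


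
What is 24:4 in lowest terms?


Find GCD(24, 4)
GCD = 4
Divide both by 4: 24/4 = 6, 4/4 = 1
Simplified ratio = 6:1

6:1


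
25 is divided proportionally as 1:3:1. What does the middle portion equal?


Ratio = 1:3:1
Total parts = 1 + 3 + 1 = 5
Value per part = 25 / 5 = 5
First share = 1 * 5 = 5
Middle share = 3 * 5 = 15
Third share = 1 * 5 = 5

15


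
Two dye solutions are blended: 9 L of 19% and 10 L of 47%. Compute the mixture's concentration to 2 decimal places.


Solute in mixture 1 = 19% of 9 L = 9*19/100 = 171/100 L
Solute in mixture 2 = 47% of 10 L = 10*47/100 = 47/10 L
Total solute = 171/100 + 47/10 = 641/100 L
Total volume = 9 + 10 = 19 L
Final concentration = 641/100/19 * 100 = 33.74%

33.74


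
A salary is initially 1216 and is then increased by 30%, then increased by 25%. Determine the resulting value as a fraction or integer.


Start: 1216
Step 1: increase by 30% => multiply by 130/100
  1216 * 130/100 = 7904/5
Step 2: increase by 25% => multiply by 125/100
  7904/5 * 125/100 = 1976
Final value = 1976

1976


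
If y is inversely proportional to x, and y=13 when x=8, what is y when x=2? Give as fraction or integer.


Inverse proportion: y = k/x
Find k: k = 8 * 13 = 104
Compute y at x=2: y = 104/2
y = 52

52


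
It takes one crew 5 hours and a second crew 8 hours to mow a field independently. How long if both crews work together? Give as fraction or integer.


Rate of A = 1/5 job per hour
Rate of B = 1/8 job per hour
Combined rate = 1/5 + 1/8
Find common denominator: (8 + 5)/(5*8) = 13/40
Combined rate = 13/40 job per hour
Time together = 1 / (13/40) = 40/13 hours

40/13


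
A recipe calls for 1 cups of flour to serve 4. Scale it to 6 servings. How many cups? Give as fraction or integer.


Original: 1 cups for 4 servings
Target servings = 6
Scaling factor = 6/4
New amount = 1 * 6/4
= 6/4
= 3/2 cups

3/2


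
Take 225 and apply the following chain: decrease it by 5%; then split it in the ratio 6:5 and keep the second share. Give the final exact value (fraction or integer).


Start with 225.
Step 1: Decrease by 5%: 225 * 95/100 = 855/4
Step 2: Split 6:5, second share = 855/4 * 5/11 = 4275/44
Final result = 4275/44

4275/44


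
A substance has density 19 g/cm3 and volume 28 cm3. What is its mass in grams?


Using mass = density * volume
Density = 19 g/cm3
Volume = 28 cm3
Mass = 19 * 28
= 532 g

532


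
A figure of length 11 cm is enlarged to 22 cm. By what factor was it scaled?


Original length = 11 cm
Scaled length = 22 cm
Scale factor = 22 / 11
= 2

2


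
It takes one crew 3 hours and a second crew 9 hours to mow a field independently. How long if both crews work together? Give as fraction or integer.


Rate of A = 1/3 job per hour
Rate of B = 1/9 job per hour
Combined rate = 1/3 + 1/9
Find common denominator: (9 + 3)/(3*9) = 12/27
Combined rate = 4/9 job per hour
Time together = 1 / (4/9) = 9/4 hours

9/4


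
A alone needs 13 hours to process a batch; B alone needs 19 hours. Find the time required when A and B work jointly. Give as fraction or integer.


Rate of A = 1/13 job per hour
Rate of B = 1/19 job per hour
Combined rate = 1/13 + 1/19
Find common denominator: (19 + 13)/(13*19) = 32/247
Combined rate = 32/247 job per hour
Time together = 1 / (32/247) = 247/32 hours

247/32


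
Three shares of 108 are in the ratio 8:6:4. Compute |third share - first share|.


Total parts = 8 + 6 + 4 = 18
Value per part = 108 / 18 = 6
Shares: 8*6=48, 6*6=36, 4*6=24
Third share = 24, first share = 48
Difference = |24 - 48| = 24

24


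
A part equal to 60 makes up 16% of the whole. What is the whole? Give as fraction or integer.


Given: 60 is 16% of the whole
Set up: 60 = 16/100 * whole
whole = 60 * 100 / 16
whole = 6000 / 16
whole = 375

375


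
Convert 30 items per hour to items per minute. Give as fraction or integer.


Converting from per hour to per minute
Rate = 30 items per hour
Divide by 60: 30/60
= 1/2 items per minute

1/2


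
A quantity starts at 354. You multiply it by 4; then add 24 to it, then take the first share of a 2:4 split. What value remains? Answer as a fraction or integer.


Start with 354.
Step 1: Multiply by 4: 354 * 4 = 1416
Step 2: Add 24: 1416+24=1440; split 2:4 first = 1440*2/6 = 480
Final result = 480

480


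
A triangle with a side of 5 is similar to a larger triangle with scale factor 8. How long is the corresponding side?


Similar triangles have proportional sides
Scale factor = 8
Smaller side = 5
Corresponding larger side = 5 * 8
= 40

40


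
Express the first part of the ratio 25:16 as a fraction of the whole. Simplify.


Total parts = 25 + 16 = 41
First part fraction = 25/41
Simplify: 25/41 = 25/41

25/41


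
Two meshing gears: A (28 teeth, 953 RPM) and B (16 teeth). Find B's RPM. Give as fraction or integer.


Gear ratio: teeth_A * RPM_A = teeth_B * RPM_B
28 * 953 = 16 * RPM_B
26684 = 16 * RPM_B
RPM_B = 26684 / 16
RPM_B = 6671/4

6671/4


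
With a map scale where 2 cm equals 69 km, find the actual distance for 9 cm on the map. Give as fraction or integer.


Map scale: 2 cm = 69 km
Measured distance on map = 9 cm
Set up proportion: 9 * 69 / 2
= 621 / 2
= 621/2 km

621/2


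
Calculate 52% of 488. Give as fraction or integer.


Compute 52% of 488
Convert percentage: 52% = 52/100
Multiply: 488 * 52/100
= 25376/100
= 6344/25

6344/25


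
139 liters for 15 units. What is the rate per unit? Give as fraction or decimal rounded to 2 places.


Total liters = 139
Number of units = 15
Unit rate = 139 / 15
= 9.27 liters per unit

9.27


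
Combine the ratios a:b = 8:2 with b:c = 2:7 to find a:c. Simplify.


Given a:b = 8:2 and b:c = 2:7
Make b consistent. Multiply first ratio by 2: a:b = 16:4
Multiply second ratio by 2: b:c = 4:14
Now b = 4 in both, so a:b:c = 16:4:14
Therefore a:c = 16:14
Simplify by GCD: a:c = 8:7

8:7


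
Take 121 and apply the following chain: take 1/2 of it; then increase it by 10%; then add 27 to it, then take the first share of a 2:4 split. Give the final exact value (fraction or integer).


Start with 121.
Step 1: Take 1/2: 121 * 1/2 = 121/2
Step 2: Increase by 10%: 121/2 * 110/100 = 1331/20
Step 3: Add 27: 1331/20+27=1871/20; split 2:4 first = 1871/20*2/6 = 1871/60
Final result = 1871/60

1871/60


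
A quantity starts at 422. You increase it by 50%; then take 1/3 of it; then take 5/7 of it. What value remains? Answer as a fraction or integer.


Start with 422.
Step 1: Increase by 50%: 422 * 150/100 = 633
Step 2: Take 1/3: 633 * 1/3 = 211
Step 3: Take 5/7: 211 * 5/7 = 1055/7
Final result = 1055/7

1055/7


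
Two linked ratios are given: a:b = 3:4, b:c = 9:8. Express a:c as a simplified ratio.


Given a:b = 3:4 and b:c = 9:8
Make b consistent. Multiply first ratio by 9: a:b = 27:36
Multiply second ratio by 4: b:c = 36:32
Now b = 36 in both, so a:b:c = 27:36:32
Therefore a:c = 27:32
Simplify by GCD: a:c = 27:32

27:32


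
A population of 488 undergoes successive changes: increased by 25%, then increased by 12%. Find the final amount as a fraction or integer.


Start: 488
Step 1: increase by 25% => multiply by 125/100
  488 * 125/100 = 610
Step 2: increase by 12% => multiply by 112/100
  610 * 112/100 = 3416/5
Final value = 3416/5

3416/5


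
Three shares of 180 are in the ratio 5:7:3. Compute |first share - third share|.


Total parts = 5 + 7 + 3 = 15
Value per part = 180 / 15 = 12
Shares: 5*12=60, 7*12=84, 3*12=36
First share = 60, third share = 36
Difference = |60 - 36| = 24

24


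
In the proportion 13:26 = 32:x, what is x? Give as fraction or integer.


Setting up: 13/26 = 32/x
Cross multiply: 13 * x = 26 * 32
13x = 832
x = 832/13
x = 64

64


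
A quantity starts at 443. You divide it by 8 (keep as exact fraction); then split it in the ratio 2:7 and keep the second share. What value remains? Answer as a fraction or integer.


Start with 443.
Step 1: Divide by 8: 443 / 8 = 443/8
Step 2: Split 2:7, second share = 443/8 * 7/9 = 3101/72
Final result = 3101/72

3101/72


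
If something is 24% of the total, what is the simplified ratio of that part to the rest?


Part = 24%, Remainder = 76%
Ratio = 24:76
GCD(24, 76) = 4
Simplify: 6:19 = 6:19

6:19


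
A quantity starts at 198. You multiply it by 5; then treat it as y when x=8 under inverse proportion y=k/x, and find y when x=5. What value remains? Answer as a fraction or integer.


Start with 198.
Step 1: Multiply by 5: 198 * 5 = 990
Step 2: Inverse prop: k = (990)*8; new y = k/5 = 990*8/5 = 1584
Final result = 1584

1584


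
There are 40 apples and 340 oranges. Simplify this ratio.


Find GCD(40, 340)
GCD = 20
Divide both by 20: 40/20 = 2, 340/20 = 17
Simplified ratio = 2:17

2:17


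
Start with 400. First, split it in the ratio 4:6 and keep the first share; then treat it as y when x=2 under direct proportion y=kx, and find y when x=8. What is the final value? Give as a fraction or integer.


Start with 400.
Step 1: Split 4:6, first share = 400 * 4/10 = 160
Step 2: Direct prop: k = (160)/2; new y = k*8 = 160*8/2 = 640
Final result = 640

640


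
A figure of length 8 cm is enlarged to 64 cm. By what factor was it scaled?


Original length = 8 cm
Scaled length = 64 cm
Scale factor = 64 / 8
= 8

8


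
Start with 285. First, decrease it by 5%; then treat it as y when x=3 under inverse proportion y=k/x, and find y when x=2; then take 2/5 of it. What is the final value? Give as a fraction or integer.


Start with 285.
Step 1: Decrease by 5%: 285 * 95/100 = 1083/4
Step 2: Inverse prop: k = (1083/4)*3; new y = k/2 = 1083/4*3/2 = 3249/8
Step 3: Take 2/5: 3249/8 * 2/5 = 3249/20
Final result = 3249/20

3249/20


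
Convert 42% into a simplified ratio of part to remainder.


Part = 42%, Remainder = 58%
Ratio = 42:58
GCD(42, 58) = 2
Simplify: 21:29 = 21:29

21:29


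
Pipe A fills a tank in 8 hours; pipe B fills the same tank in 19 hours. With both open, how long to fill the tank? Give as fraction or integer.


Rate of A = 1/8 job per hour
Rate of B = 1/19 job per hour
Combined rate = 1/8 + 1/19
Find common denominator: (19 + 8)/(8*19) = 27/152
Combined rate = 27/152 job per hour
Time together = 1 / (27/152) = 152/27 hours

152/27


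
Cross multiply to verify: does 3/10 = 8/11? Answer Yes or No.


Cross multiply to check 3/10 = 8/11
Left cross product: 3 * 11 = 33
Right cross product: 10 * 8 = 80
33 != 80
Not equal, so proportions differ => No

No


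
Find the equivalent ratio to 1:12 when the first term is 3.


Original ratio: 1:12
First term target: 3
Scale factor = 3 / 1 = 3
Multiply second term: 12 * 3 = 36
Equivalent ratio = 3:36

3:36


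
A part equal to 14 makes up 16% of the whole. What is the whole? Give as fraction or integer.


Given: 14 is 16% of the whole
Set up: 14 = 16/100 * whole
whole = 14 * 100 / 16
whole = 1400 / 16
whole = 175/2

175/2


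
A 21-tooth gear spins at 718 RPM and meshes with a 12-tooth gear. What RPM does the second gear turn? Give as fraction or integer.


Gear ratio: teeth_A * RPM_A = teeth_B * RPM_B
21 * 718 = 12 * RPM_B
15078 = 12 * RPM_B
RPM_B = 15078 / 12
RPM_B = 2513/2

2513/2


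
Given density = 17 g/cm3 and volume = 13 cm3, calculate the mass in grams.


Using mass = density * volume
Density = 17 g/cm3
Volume = 13 cm3
Mass = 17 * 13
= 221 g

221


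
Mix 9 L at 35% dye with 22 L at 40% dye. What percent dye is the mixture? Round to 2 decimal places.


Solute in mixture 1 = 35% of 9 L = 9*35/100 = 63/20 L
Solute in mixture 2 = 40% of 22 L = 22*40/100 = 44/5 L
Total solute = 63/20 + 44/5 = 239/20 L
Total volume = 9 + 22 = 31 L
Final concentration = 239/20/31 * 100 = 38.55%

38.55


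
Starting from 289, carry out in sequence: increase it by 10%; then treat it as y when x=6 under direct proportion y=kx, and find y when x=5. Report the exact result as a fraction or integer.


Start with 289.
Step 1: Increase by 10%: 289 * 110/100 = 3179/10
Step 2: Direct prop: k = (3179/10)/6; new y = k*5 = 3179/10*5/6 = 3179/12
Final result = 3179/12

3179/12


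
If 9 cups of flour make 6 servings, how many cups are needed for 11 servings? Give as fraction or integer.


Original: 9 cups for 6 servings
Target servings = 11
Scaling factor = 11/6
New amount = 9 * 11/6
= 99/6
= 33/2 cups

33/2


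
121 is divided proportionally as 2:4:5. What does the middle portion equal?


Ratio = 2:4:5
Total parts = 2 + 4 + 5 = 11
Value per part = 121 / 11 = 11
First share = 2 * 11 = 22
Middle share = 4 * 11 = 44
Third share = 5 * 11 = 55

44


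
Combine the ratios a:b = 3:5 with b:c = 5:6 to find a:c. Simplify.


Given a:b = 3:5 and b:c = 5:6
Make b consistent. Multiply first ratio by 5: a:b = 15:25
Multiply second ratio by 5: b:c = 25:30
Now b = 25 in both, so a:b:c = 15:25:30
Therefore a:c = 15:30
Simplify by GCD: a:c = 1:2

1:2


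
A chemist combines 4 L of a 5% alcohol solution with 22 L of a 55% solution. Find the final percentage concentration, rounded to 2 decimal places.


Solute in mixture 1 = 5% of 4 L = 4*5/100 = 1/5 L
Solute in mixture 2 = 55% of 22 L = 22*55/100 = 121/10 L
Total solute = 1/5 + 121/10 = 123/10 L
Total volume = 4 + 22 = 26 L
Final concentration = 123/10/26 * 100 = 47.31%

47.31


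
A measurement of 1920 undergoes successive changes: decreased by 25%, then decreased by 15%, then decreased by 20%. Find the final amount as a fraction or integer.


Start: 1920
Step 1: decrease by 25% => multiply by 75/100
  1920 * 75/100 = 1440
Step 2: decrease by 15% => multiply by 85/100
  1440 * 85/100 = 1224
Step 3: decrease by 20% => multiply by 80/100
  1224 * 80/100 = 4896/5
Final value = 4896/5

4896/5


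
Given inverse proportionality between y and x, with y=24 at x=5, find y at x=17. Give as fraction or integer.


Inverse proportion: y = k/x
Find k: k = 5 * 24 = 120
Compute y at x=17: y = 120/17
y = 120/17

120/17


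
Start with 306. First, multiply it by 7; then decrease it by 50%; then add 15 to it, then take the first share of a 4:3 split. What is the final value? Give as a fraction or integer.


Start with 306.
Step 1: Multiply by 7: 306 * 7 = 2142
Step 2: Decrease by 50%: 2142 * 50/100 = 1071
Step 3: Add 15: 1071+15=1086; split 4:3 first = 1086*4/7 = 4344/7
Final result = 4344/7

4344/7


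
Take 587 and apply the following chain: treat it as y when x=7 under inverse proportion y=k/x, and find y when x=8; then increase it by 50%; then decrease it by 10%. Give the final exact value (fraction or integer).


Start with 587.
Step 1: Inverse prop: k = (587)*7; new y = k/8 = 587*7/8 = 4109/8
Step 2: Increase by 50%: 4109/8 * 150/100 = 12327/16
Step 3: Decrease by 10%: 12327/16 * 90/100 = 110943/160
Final result = 110943/160

110943/160


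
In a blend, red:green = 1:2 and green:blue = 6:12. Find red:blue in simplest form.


Given a:b = 1:2 and b:c = 6:12
Make b consistent. Multiply first ratio by 6: a:b = 6:12
Multiply second ratio by 2: b:c = 12:24
Now b = 12 in both, so a:b:c = 6:12:24
Therefore a:c = 6:24
Simplify by GCD: a:c = 1:4

1:4


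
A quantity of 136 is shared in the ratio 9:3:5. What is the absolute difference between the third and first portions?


Total parts = 9 + 3 + 5 = 17
Value per part = 136 / 17 = 8
Shares: 9*8=72, 3*8=24, 5*8=40
Third share = 40, first share = 72
Difference = |40 - 72| = 32

32


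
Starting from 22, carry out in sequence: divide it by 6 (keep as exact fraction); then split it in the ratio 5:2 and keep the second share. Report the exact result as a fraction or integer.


Start with 22.
Step 1: Divide by 6: 22 / 6 = 11/3
Step 2: Split 5:2, second share = 11/3 * 2/7 = 22/21
Final result = 22/21

22/21


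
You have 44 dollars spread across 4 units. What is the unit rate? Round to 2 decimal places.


Total dollars = 44
Number of units = 4
Unit rate = 44 / 4
= 11 dollars per unit

11


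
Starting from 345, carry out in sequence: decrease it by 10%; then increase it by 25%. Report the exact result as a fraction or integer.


Start with 345.
Step 1: Decrease by 10%: 345 * 90/100 = 621/2
Step 2: Increase by 25%: 621/2 * 125/100 = 3105/8
Final result = 3105/8

3105/8


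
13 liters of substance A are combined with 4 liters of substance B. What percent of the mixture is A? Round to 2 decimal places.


Volume of A = 13 L
Volume of B = 4 L
Total volume = 13 + 4 = 17 L
Percentage of A = (13/17) * 100
= 76.47%

76.47


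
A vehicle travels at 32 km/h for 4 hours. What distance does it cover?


Using distance = speed * time
Speed = 32 km/h
Time = 4 hours
Distance = 32 * 4
= 128 km

128


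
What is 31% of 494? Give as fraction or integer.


Compute 31% of 494
Convert percentage: 31% = 31/100
Multiply: 494 * 31/100
= 15314/100
= 7657/50

7657/50


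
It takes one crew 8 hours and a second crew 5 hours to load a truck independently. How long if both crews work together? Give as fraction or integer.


Rate of A = 1/8 job per hour
Rate of B = 1/5 job per hour
Combined rate = 1/8 + 1/5
Find common denominator: (5 + 8)/(8*5) = 13/40
Combined rate = 13/40 job per hour
Time together = 1 / (13/40) = 40/13 hours

40/13


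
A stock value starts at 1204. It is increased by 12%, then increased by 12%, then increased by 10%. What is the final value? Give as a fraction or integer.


Start: 1204
Step 1: increase by 12% => multiply by 112/100
  1204 * 112/100 = 33712/25
Step 2: increase by 12% => multiply by 112/100
  33712/25 * 112/100 = 943936/625
Step 3: increase by 10% => multiply by 110/100
  943936/625 * 110/100 = 5191648/3125
Final value = 5191648/3125

5191648/3125


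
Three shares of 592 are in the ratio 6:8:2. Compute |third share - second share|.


Total parts = 6 + 8 + 2 = 16
Value per part = 592 / 16 = 37
Shares: 6*37=222, 8*37=296, 2*37=74
Third share = 74, second share = 296
Difference = |74 - 296| = 222

222


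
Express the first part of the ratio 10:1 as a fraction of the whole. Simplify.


Total parts = 10 + 1 = 11
First part fraction = 10/11
Simplify: 10/11 = 10/11

10/11


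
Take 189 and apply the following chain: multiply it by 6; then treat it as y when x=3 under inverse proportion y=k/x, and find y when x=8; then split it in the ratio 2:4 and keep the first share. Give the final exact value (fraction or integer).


Start with 189.
Step 1: Multiply by 6: 189 * 6 = 1134
Step 2: Inverse prop: k = (1134)*3; new y = k/8 = 1134*3/8 = 1701/4
Step 3: Split 2:4, first share = 1701/4 * 2/6 = 567/4
Final result = 567/4

567/4


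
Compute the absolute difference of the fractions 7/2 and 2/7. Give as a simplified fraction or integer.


Simplify: 7/2 = 7/2 and 2/7 = 2/7
Find common denominator: LCD = 14
Convert: 49/14 and 4/14
Difference = |49 - 4|/14 = 45/14
Simplified = 45/14

45/14


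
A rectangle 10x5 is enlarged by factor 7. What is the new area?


Original dimensions: 10 x 5
Enlargement factor = 7
New width = 10 * 7 = 70
New height = 5 * 7 = 35
New area = 70 * 35 = 2450

2450


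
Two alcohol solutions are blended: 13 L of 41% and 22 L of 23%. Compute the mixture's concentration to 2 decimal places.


Solute in mixture 1 = 41% of 13 L = 13*41/100 = 533/100 L
Solute in mixture 2 = 23% of 22 L = 22*23/100 = 253/50 L
Total solute = 533/100 + 253/50 = 1039/100 L
Total volume = 13 + 22 = 35 L
Final concentration = 1039/100/35 * 100 = 29.69%

29.69


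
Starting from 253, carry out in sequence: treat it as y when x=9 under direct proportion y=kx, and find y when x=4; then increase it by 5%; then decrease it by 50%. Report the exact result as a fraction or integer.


Start with 253.
Step 1: Direct prop: k = (253)/9; new y = k*4 = 253*4/9 = 1012/9
Step 2: Increase by 5%: 1012/9 * 105/100 = 1771/15
Step 3: Decrease by 50%: 1771/15 * 50/100 = 1771/30
Final result = 1771/30

1771/30


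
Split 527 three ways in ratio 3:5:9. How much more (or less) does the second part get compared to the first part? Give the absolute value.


Total parts = 3 + 5 + 9 = 17
Value per part = 527 / 17 = 31
Shares: 3*31=93, 5*31=155, 9*31=279
Second share = 155, first share = 93
Difference = |155 - 93| = 62

62


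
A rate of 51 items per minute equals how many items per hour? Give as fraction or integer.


Converting from per minute to per hour
Rate = 51 items per minute
Multiply by 60: 51 * 60
= 3060 items per hour

3060


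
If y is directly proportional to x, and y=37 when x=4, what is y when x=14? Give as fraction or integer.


Direct proportion: y = kx
Find k: k = 37/4 = 37/4
Compute y at x=14: y = 37/4 * 14
y = 259/2

259/2


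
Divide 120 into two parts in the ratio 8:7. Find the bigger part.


Total parts = 8 + 7 = 15
Value per part = 120 / 15 = 8
First share = 8 * 8 = 64
Second share = 7 * 8 = 56
Larger share = 64

64


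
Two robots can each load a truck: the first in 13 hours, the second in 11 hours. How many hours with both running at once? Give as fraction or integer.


Rate of A = 1/13 job per hour
Rate of B = 1/11 job per hour
Combined rate = 1/13 + 1/11
Find common denominator: (11 + 13)/(13*11) = 24/143
Combined rate = 24/143 job per hour
Time together = 1 / (24/143) = 143/24 hours

143/24


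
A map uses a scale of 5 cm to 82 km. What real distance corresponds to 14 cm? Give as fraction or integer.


Map scale: 5 cm = 82 km
Measured distance on map = 14 cm
Set up proportion: 14 * 82 / 5
= 1148 / 5
= 1148/5 km

1148/5


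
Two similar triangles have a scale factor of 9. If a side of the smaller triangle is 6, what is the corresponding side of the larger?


Similar triangles have proportional sides
Scale factor = 9
Smaller side = 6
Corresponding larger side = 6 * 9
= 54

54


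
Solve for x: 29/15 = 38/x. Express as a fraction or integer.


Setting up: 29/15 = 38/x
Cross multiply: 29 * x = 15 * 38
29x = 570
x = 570/29
x = 570/29

570/29


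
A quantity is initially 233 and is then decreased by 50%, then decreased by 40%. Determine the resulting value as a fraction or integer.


Start: 233
Step 1: decrease by 50% => multiply by 50/100
  233 * 50/100 = 233/2
Step 2: decrease by 40% => multiply by 60/100
  233/2 * 60/100 = 699/10
Final value = 699/10

699/10


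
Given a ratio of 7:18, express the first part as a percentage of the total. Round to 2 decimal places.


Total parts = 7 + 18 = 25
First part fraction = 7/25
Percentage = (7/25) * 100
= 0.28 * 100
= 28.00%

28.00


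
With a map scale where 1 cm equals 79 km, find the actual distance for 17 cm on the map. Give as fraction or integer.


Map scale: 1 cm = 79 km
Measured distance on map = 17 cm
Set up proportion: 17 * 79 / 1
= 1343 / 1
= 1343 km

1343


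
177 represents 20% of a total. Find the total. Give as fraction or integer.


Given: 177 is 20% of the whole
Set up: 177 = 20/100 * whole
whole = 177 * 100 / 20
whole = 17700 / 20
whole = 885

885


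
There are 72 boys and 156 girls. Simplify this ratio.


Find GCD(72, 156)
GCD = 12
Divide both by 12: 72/12 = 6, 156/12 = 13
Simplified ratio = 6:13

6:13


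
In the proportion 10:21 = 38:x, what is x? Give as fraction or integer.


Setting up: 10/21 = 38/x
Cross multiply: 10 * x = 21 * 38
10x = 798
x = 798/10
x = 399/5

399/5


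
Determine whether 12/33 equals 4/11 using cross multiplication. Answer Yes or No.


Cross multiply to check 12/33 = 4/11
Left cross product: 12 * 11 = 132
Right cross product: 33 * 4 = 132
132 = 132
Equal, so proportions match => Yes

Yes


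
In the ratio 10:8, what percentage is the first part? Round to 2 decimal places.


Total parts = 10 + 8 = 18
First part fraction = 10/18
Percentage = (10/18) * 100
= 0.555556 * 100
= 55.56%

55.56


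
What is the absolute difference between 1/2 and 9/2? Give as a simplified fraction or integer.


Simplify: 1/2 = 1/2 and 9/2 = 9/2
Find common denominator: LCD = 2
Convert: 1/2 and 9/2
Difference = |1 - 9|/2 = 8/2
Simplified = 4

4


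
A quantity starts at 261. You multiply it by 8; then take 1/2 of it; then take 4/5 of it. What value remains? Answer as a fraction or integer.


Start with 261.
Step 1: Multiply by 8: 261 * 8 = 2088
Step 2: Take 1/2: 2088 * 1/2 = 1044
Step 3: Take 4/5: 1044 * 4/5 = 4176/5
Final result = 4176/5

4176/5


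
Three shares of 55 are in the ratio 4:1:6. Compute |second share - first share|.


Total parts = 4 + 1 + 6 = 11
Value per part = 55 / 11 = 5
Shares: 4*5=20, 1*5=5, 6*5=30
Second share = 5, first share = 20
Difference = |5 - 20| = 15

15


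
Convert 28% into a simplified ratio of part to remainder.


Part = 28%, Remainder = 72%
Ratio = 28:72
GCD(28, 72) = 4
Simplify: 7:18 = 7:18

7:18


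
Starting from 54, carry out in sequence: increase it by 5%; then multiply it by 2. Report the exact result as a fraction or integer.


Start with 54.
Step 1: Increase by 5%: 54 * 105/100 = 567/10
Step 2: Multiply by 2: 567/10 * 2 = 567/5
Final result = 567/5

567/5


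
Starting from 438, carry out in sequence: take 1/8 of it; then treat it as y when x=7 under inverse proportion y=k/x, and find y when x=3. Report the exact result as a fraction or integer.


Start with 438.
Step 1: Take 1/8: 438 * 1/8 = 219/4
Step 2: Inverse prop: k = (219/4)*7; new y = k/3 = 219/4*7/3 = 511/4
Final result = 511/4

511/4


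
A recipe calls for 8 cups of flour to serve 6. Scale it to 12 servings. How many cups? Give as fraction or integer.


Original: 8 cups for 6 servings
Target servings = 12
Scaling factor = 12/6
New amount = 8 * 12/6
= 96/6
= 16 cups

16


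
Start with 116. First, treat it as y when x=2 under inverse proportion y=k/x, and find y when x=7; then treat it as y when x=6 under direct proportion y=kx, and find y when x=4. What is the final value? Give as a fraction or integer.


Start with 116.
Step 1: Inverse prop: k = (116)*2; new y = k/7 = 116*2/7 = 232/7
Step 2: Direct prop: k = (232/7)/6; new y = k*4 = 232/7*4/6 = 464/21
Final result = 464/21

464/21


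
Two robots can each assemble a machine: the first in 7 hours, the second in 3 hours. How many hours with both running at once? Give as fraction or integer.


Rate of A = 1/7 job per hour
Rate of B = 1/3 job per hour
Combined rate = 1/7 + 1/3
Find common denominator: (3 + 7)/(7*3) = 10/21
Combined rate = 10/21 job per hour
Time together = 1 / (10/21) = 21/10 hours

21/10


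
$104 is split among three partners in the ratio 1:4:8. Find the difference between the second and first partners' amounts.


Total parts = 1 + 4 + 8 = 13
Value per part = 104 / 13 = 8
Shares: 1*8=8, 4*8=32, 8*8=64
Second share = 32, first share = 8
Difference = |32 - 8| = 24

24


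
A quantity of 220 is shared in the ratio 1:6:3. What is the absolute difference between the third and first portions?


Total parts = 1 + 6 + 3 = 10
Value per part = 220 / 10 = 22
Shares: 1*22=22, 6*22=132, 3*22=66
Third share = 66, first share = 22
Difference = |66 - 22| = 44

44


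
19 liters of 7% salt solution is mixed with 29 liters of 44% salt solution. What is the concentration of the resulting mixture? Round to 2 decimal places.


Solute in mixture 1 = 7% of 19 L = 19*7/100 = 133/100 L
Solute in mixture 2 = 44% of 29 L = 29*44/100 = 319/25 L
Total solute = 133/100 + 319/25 = 1409/100 L
Total volume = 19 + 29 = 48 L
Final concentration = 1409/100/48 * 100 = 29.35%

29.35


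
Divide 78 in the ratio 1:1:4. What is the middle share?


Ratio = 1:1:4
Total parts = 1 + 1 + 4 = 6
Value per part = 78 / 6 = 13
First share = 1 * 13 = 13
Middle share = 1 * 13 = 13
Third share = 4 * 13 = 52

13


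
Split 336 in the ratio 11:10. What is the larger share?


Total parts = 11 + 10 = 21
Value per part = 336 / 21 = 16
First share = 11 * 16 = 176
Second share = 10 * 16 = 160
Larger share = 176

176


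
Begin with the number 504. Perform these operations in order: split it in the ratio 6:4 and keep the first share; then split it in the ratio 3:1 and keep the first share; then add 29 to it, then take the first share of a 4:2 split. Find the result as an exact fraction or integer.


Start with 504.
Step 1: Split 6:4, first share = 504 * 6/10 = 1512/5
Step 2: Split 3:1, first share = 1512/5 * 3/4 = 1134/5
Step 3: Add 29: 1134/5+29=1279/5; split 4:2 first = 1279/5*4/6 = 2558/15
Final result = 2558/15

2558/15


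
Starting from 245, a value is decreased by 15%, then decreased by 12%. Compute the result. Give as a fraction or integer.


Start: 245
Step 1: decrease by 15% => multiply by 85/100
  245 * 85/100 = 833/4
Step 2: decrease by 12% => multiply by 88/100
  833/4 * 88/100 = 9163/50
Final value = 9163/50

9163/50


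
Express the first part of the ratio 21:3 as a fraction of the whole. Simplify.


Total parts = 21 + 3 = 24
First part fraction = 21/24
Simplify: 21/24 = 7/8

7/8


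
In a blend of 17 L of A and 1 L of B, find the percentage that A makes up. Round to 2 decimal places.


Volume of A = 17 L
Volume of B = 1 L
Total volume = 17 + 1 = 18 L
Percentage of A = (17/18) * 100
= 94.44%

94.44


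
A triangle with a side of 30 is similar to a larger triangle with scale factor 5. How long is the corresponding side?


Similar triangles have proportional sides
Scale factor = 5
Smaller side = 30
Corresponding larger side = 30 * 5
= 150

150


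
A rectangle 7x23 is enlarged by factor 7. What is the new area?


Original dimensions: 7 x 23
Enlargement factor = 7
New width = 7 * 7 = 49
New height = 23 * 7 = 161
New area = 49 * 161 = 7889

7889


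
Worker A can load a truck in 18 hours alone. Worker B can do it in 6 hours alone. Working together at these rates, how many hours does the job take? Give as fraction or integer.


Rate of A = 1/18 job per hour
Rate of B = 1/6 job per hour
Combined rate = 1/18 + 1/6
Find common denominator: (6 + 18)/(18*6) = 24/108
Combined rate = 2/9 job per hour
Time together = 1 / (2/9) = 9/2 hours

9/2
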